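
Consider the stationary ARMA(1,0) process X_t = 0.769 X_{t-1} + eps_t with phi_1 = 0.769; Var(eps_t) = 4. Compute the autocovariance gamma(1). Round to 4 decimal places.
\gamma(1) = 7.5274

Multiply the model equation by X_{t-k} and take expectations. With theta_0 = psi_0 = 1 and psi_j the MA(infinity) weights, this gives
  gamma(k) - sum_i phi_i gamma(k-i) = c_k,
  c_k = sigma^2 * sum_{j=k..q} theta_j psi_{j-k}   (c_k = 0 for k > q),
using gamma(-m) = gamma(m).
Pure AR (q = 0): c_0 = sigma^2 = 4, c_k = 0 for k >= 1.
Equations for k = 0 and k = 1 (AR order 1):
  gamma(0) = phi_1 gamma(1) + c_0
  gamma(1) = phi_1 gamma(0) + c_1
Substituting the second into the first: gamma(0) (1 - phi_1^2) = c_0 + phi_1 c_1, so
  gamma(0) = c_0 / (1 - phi_1^2) = 4 / (1 - (0.769)^2) = 4 / 0.408639 = 9.788591.
  gamma(1) = phi_1 gamma(0) = (0.769)(9.788591) = 7.527426.
Therefore gamma(1) = 7.5274 (to 4 decimal places).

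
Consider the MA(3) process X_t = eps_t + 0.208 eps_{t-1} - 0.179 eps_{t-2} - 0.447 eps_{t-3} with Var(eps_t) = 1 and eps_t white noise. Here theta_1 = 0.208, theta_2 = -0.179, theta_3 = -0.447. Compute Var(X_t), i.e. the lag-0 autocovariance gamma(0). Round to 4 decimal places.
\gamma(0) = 1.2751

For an MA(q) process X_t = eps_t + sum_i theta_i eps_{t-i} with
Var(eps_t) = sigma^2, the variance is
  gamma(0) = sigma^2 * (1 + sum_i theta_i^2).
  sum_i theta_i^2 = (0.208)^2 + (-0.179)^2 + (-0.447)^2 = 0.043264 + 0.032041 + 0.199809 = 0.275114.
  gamma(0) = 1 * (1 + 0.275114) = 1 * 1.275114 = 1.275114, which rounds to 1.2751.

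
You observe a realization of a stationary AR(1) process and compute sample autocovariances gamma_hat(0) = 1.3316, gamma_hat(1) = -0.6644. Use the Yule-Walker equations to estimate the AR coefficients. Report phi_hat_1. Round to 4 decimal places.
\hat\phi_{1} = -0.4989

The Yule-Walker equations for an AR(p) process read, in matrix form,
  Gamma_p phi = r_p,   with   (Gamma_p)_{ij} = gamma(|i - j|),
                       (r_p)_i = gamma(i),   i,j = 1..p.
Substitute the sample gammas (Toeplitz matrix and right-hand side of size 1):
  Gamma_p = [[1.3316]]
  r_p     = [-0.6644]
With p = 1 this is the single equation gamma(0) phi_1 = gamma(1):
  phi_hat_1 = gamma(1) / gamma(0) = -0.6644 / 1.3316 = -0.4989.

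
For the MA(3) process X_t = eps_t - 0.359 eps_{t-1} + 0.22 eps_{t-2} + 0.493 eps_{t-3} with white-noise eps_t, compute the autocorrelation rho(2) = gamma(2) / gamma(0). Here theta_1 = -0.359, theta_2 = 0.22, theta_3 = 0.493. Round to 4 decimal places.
\rho(2) = 0.0303

For an MA(q) process with theta_0 = 1, the autocovariance is
  gamma(k) = sigma^2 * sum_{i=0..q-k} theta_i * theta_{i+k},
and rho(k) = gamma(k) / gamma(0). Sigma^2 cancels.
  numerator   = (1)*(0.22) + (-0.359)*(0.493) = 0.043013.
  denominator = (1)^2 + (-0.359)^2 + (0.22)^2 + (0.493)^2 = 1.42033.
  rho(2) = 0.043013 / 1.42033 = 0.0303.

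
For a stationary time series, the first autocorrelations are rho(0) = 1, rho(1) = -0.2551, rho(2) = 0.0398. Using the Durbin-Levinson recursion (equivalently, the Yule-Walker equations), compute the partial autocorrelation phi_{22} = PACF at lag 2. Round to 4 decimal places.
\phi_{22} = -0.0270

The PACF at lag k is phi_{kk}, the last component of the solution
to the Yule-Walker system G_k phi = r_k where
  (G_k)_{ij} = rho(|i - j|), (r_k)_i = rho(i), i,j = 1..k.
Equivalently, Durbin-Levinson gives phi_{kk} iteratively:
  phi_{11} = rho(1)
  phi_{kk} = [rho(k) - sum_{j=1..k-1} phi_{k-1,j} rho(k-j)]
            / [1 - sum_{j=1..k-1} phi_{k-1,j} rho(j)],
  phi_{k,j} = phi_{k-1,j} - phi_{kk} phi_{k-1,k-j},  j = 1..k-1.
Step k = 1:
  phi_11 = rho(1) = -0.2551.
Step k = 2:
  phi_22 = [rho(2) - phi_11 rho(1)] / [1 - phi_11 rho(1)] = [0.0398 - (-0.2551)(-0.2551)] / [1 - (-0.2551)(-0.2551)]
         = -0.02527601 / 0.93492399 = -0.027.
Therefore phi_{22} = -0.0270.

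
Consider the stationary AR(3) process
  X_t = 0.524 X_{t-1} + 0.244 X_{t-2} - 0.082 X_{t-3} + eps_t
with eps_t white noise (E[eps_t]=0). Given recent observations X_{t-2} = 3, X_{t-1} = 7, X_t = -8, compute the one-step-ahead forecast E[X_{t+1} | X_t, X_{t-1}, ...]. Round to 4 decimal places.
E[X_{t+1} \mid \mathcal F_t] = -2.7300

For an AR(p) model X_t = c + sum_i phi_i X_{t-i} + eps_t, the
one-step-ahead conditional mean is
  E[X_{t+1} | X_t, ...] = c + sum_i phi_i X_{t+1-i}.
Substitute known values:
  E[X_{t+1} | ...] = (0.524) * (-8) + (0.244) * (7) + (-0.082) * (3)
                   = -2.7300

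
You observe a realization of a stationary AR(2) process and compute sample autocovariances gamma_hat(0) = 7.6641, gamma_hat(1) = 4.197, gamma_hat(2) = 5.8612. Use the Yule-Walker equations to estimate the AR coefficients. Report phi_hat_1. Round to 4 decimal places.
\hat\phi_{1} = 0.1840

The Yule-Walker equations for an AR(p) process read, in matrix form,
  Gamma_p phi = r_p,   with   (Gamma_p)_{ij} = gamma(|i - j|),
                       (r_p)_i = gamma(i),   i,j = 1..p.
Substitute the sample gammas (Toeplitz matrix and right-hand side of size 2):
  Gamma_p = [[7.6641, 4.197], [4.197, 7.6641]]
  r_p     = [4.197, 5.8612]
Written out:
  7.6641 phi_1 + 4.197 phi_2 = 4.197
  4.197 phi_1 + 7.6641 phi_2 = 5.8612
Solve by Cramer's rule:
  det = gamma(0)^2 - gamma(1)^2 = (7.6641)^2 - (4.197)^2 = 58.73842881 - 17.614809 = 41.12361981
  phi_hat_1 = [gamma(1) gamma(0) - gamma(1) gamma(2)] / det = [(4.197)(7.6641) - (4.197)(5.8612)] / 41.12361981 = 7.5667713 / 41.12361981 = 0.184
  phi_hat_2 = [gamma(0) gamma(2) - gamma(1)^2] / det = [(7.6641)(5.8612) - (4.197)^2] / 41.12361981 = 27.30601392 / 41.12361981 = 0.664
So phi_hat = [0.1840, 0.6640].
Therefore phi_hat_1 = 0.1840.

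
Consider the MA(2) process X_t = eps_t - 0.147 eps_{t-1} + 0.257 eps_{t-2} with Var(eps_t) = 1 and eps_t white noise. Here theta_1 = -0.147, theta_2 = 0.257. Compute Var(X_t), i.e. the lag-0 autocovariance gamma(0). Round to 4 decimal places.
\gamma(0) = 1.0877

For an MA(q) process X_t = eps_t + sum_i theta_i eps_{t-i} with
Var(eps_t) = sigma^2, the variance is
  gamma(0) = sigma^2 * (1 + sum_i theta_i^2).
  sum_i theta_i^2 = (-0.147)^2 + (0.257)^2 = 0.021609 + 0.066049 = 0.087658.
  gamma(0) = 1 * (1 + 0.087658) = 1 * 1.087658 = 1.087658, which rounds to 1.0877.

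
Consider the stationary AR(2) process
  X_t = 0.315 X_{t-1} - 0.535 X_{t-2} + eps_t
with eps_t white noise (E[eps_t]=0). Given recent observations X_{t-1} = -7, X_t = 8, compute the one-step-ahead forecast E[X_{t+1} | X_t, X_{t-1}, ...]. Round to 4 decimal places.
E[X_{t+1} \mid \mathcal F_t] = 6.2650

For an AR(p) model X_t = c + sum_i phi_i X_{t-i} + eps_t, the
one-step-ahead conditional mean is
  E[X_{t+1} | X_t, ...] = c + sum_i phi_i X_{t+1-i}.
Substitute known values:
  E[X_{t+1} | ...] = (0.315) * (8) + (-0.535) * (-7)
                   = 6.2650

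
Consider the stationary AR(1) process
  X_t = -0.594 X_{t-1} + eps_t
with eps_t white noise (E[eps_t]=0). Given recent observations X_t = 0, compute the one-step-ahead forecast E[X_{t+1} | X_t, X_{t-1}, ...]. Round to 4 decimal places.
E[X_{t+1} \mid \mathcal F_t] = 0.0000

For an AR(p) model X_t = c + sum_i phi_i X_{t-i} + eps_t, the
one-step-ahead conditional mean is
  E[X_{t+1} | X_t, ...] = c + sum_i phi_i X_{t+1-i}.
Substitute known values:
  E[X_{t+1} | ...] = (-0.594) * (0)
                   = 0.0000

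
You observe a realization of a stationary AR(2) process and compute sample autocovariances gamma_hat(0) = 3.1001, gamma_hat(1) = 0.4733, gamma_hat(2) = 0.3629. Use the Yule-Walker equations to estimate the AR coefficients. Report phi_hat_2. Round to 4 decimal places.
\hat\phi_{2} = 0.0960

The Yule-Walker equations for an AR(p) process read, in matrix form,
  Gamma_p phi = r_p,   with   (Gamma_p)_{ij} = gamma(|i - j|),
                       (r_p)_i = gamma(i),   i,j = 1..p.
Substitute the sample gammas (Toeplitz matrix and right-hand side of size 2):
  Gamma_p = [[3.1001, 0.4733], [0.4733, 3.1001]]
  r_p     = [0.4733, 0.3629]
Written out:
  3.1001 phi_1 + 0.4733 phi_2 = 0.4733
  0.4733 phi_1 + 3.1001 phi_2 = 0.3629
Solve by Cramer's rule:
  det = gamma(0)^2 - gamma(1)^2 = (3.1001)^2 - (0.4733)^2 = 9.61062001 - 0.22401289 = 9.38660712
  phi_hat_1 = [gamma(1) gamma(0) - gamma(1) gamma(2)] / det = [(0.4733)(3.1001) - (0.4733)(0.3629)] / 9.38660712 = 1.29551676 / 9.38660712 = 0.138
  phi_hat_2 = [gamma(0) gamma(2) - gamma(1)^2] / det = [(3.1001)(0.3629) - (0.4733)^2] / 9.38660712 = 0.9010134 / 9.38660712 = 0.096
So phi_hat = [0.1380, 0.0960].
Therefore phi_hat_2 = 0.0960.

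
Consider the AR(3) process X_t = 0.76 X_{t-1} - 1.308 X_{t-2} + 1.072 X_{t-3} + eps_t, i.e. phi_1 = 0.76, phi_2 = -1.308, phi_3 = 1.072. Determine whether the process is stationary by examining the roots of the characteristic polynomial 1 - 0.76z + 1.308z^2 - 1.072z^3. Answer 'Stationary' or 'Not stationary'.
\text{Not stationary}

The AR(p) characteristic polynomial is P(z) = 1 - 0.76z + 1.308z^2 - 1.072z^3.
Stationarity requires all roots to lie outside the unit circle, i.e. |z| > 1 for every root.
Degree 3: look for a simple real root z0 first, then factor out (1 - z/z0) and solve the remaining quadratic.
Testing z0 = 1.25: P(1.25) = 1 + (-0.76)(1.25) + (1.308)(1.25)^2 + (-1.072)(1.25)^3
  = 1 + (-0.95) + (2.04375) + (-2.09375) = 0.  So z_0 = 1.25 is a root, |z_0| = 1.25.
Divide out the factor (1 - 0.8 z) = (1 - z/z0) (since 1/z0 = 0.8):
  P(z) = (1 - 0.8 z)(1 + (0.04) z + (1.34) z^2)
  [check: z-coef 0.04 - (0.8) = -0.76; z^2-coef 1.34 - (0.8)(0.04) = 1.308; z^3-coef -(0.8)(1.34) = -1.072.]
Remaining roots from the quadratic factor 1 + (0.04) z + (1.34) z^2:
  Set 1 + (0.04) z + (1.34) z^2 = 0, i.e. a z^2 + b z + c = 0 with a = 1.34, b = 0.04, c = 1.
  Discriminant D = b^2 - 4ac = (0.04)^2 - 4*(1.34)*1 = 0.0016 - (5.36) = -5.3584.
  D < 0, so the roots are the complex-conjugate pair z = (-b +/- i sqrt(-D)) / (2a) = -0.0149 +/- 0.8637i.
  For a conjugate pair |z|^2 = z * conj(z) = (product of roots) = c/a = 1/(1.34) = 0.746269, so |z| = sqrt(0.746269) = 0.8639 for both roots.
Moduli of all roots: 1.2500, 0.8639, 0.8639.
All moduli strictly greater than 1? No.
Verdict: Not stationary.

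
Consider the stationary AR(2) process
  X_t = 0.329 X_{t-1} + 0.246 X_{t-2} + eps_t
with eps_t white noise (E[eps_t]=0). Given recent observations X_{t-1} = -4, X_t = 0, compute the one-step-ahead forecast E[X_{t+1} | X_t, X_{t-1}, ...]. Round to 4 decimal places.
E[X_{t+1} \mid \mathcal F_t] = -0.9840

For an AR(p) model X_t = c + sum_i phi_i X_{t-i} + eps_t, the
one-step-ahead conditional mean is
  E[X_{t+1} | X_t, ...] = c + sum_i phi_i X_{t+1-i}.
Substitute known values:
  E[X_{t+1} | ...] = (0.329) * (0) + (0.246) * (-4)
                   = -0.9840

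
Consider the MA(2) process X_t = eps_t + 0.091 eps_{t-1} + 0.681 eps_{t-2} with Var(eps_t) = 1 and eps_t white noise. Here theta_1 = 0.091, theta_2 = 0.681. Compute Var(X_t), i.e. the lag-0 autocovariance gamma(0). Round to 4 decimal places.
\gamma(0) = 1.4720

For an MA(q) process X_t = eps_t + sum_i theta_i eps_{t-i} with
Var(eps_t) = sigma^2, the variance is
  gamma(0) = sigma^2 * (1 + sum_i theta_i^2).
  sum_i theta_i^2 = (0.091)^2 + (0.681)^2 = 0.008281 + 0.463761 = 0.472042.
  gamma(0) = 1 * (1 + 0.472042) = 1 * 1.472042 = 1.472042, which rounds to 1.4720.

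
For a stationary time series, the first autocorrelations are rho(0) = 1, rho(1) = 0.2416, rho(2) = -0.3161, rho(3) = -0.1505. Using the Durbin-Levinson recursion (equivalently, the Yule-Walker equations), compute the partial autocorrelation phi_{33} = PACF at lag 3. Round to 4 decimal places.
\phi_{33} = 0.0660

The PACF at lag k is phi_{kk}, the last component of the solution
to the Yule-Walker system G_k phi = r_k where
  (G_k)_{ij} = rho(|i - j|), (r_k)_i = rho(i), i,j = 1..k.
Equivalently, Durbin-Levinson gives phi_{kk} iteratively:
  phi_{11} = rho(1)
  phi_{kk} = [rho(k) - sum_{j=1..k-1} phi_{k-1,j} rho(k-j)]
            / [1 - sum_{j=1..k-1} phi_{k-1,j} rho(j)],
  phi_{k,j} = phi_{k-1,j} - phi_{kk} phi_{k-1,k-j},  j = 1..k-1.
Step k = 1:
  phi_11 = rho(1) = 0.2416.
Step k = 2:
  phi_22 = [rho(2) - phi_11 rho(1)] / [1 - phi_11 rho(1)] = [-0.3161 - (0.2416)(0.2416)] / [1 - (0.2416)(0.2416)]
         = -0.37447056 / 0.94162944 = -0.397684.
  Update: phi_21 = phi_11 - phi_22 phi_11 = 0.2416 - (-0.397684)(0.2416) = 0.33768.
Step k = 3:
  phi_33 = [rho(3) - phi_21 rho(2) - phi_22 rho(1)] / [1 - phi_21 rho(1) - phi_22 rho(2)]
    numerator   = -0.1505 - (0.33768)(-0.3161) - (-0.397684)(0.2416) = 0.05232111
    denominator = 1 - (0.33768)(0.2416) - (-0.397684)(-0.3161) = 0.79270865
  phi_33 = 0.05232111 / 0.79270865 = 0.066.
Therefore phi_{33} = 0.0660.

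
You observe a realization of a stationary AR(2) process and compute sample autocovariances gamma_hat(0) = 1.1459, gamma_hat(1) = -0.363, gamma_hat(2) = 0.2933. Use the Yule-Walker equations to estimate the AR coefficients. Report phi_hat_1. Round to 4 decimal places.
\hat\phi_{1} = -0.2620

The Yule-Walker equations for an AR(p) process read, in matrix form,
  Gamma_p phi = r_p,   with   (Gamma_p)_{ij} = gamma(|i - j|),
                       (r_p)_i = gamma(i),   i,j = 1..p.
Substitute the sample gammas (Toeplitz matrix and right-hand side of size 2):
  Gamma_p = [[1.1459, -0.363], [-0.363, 1.1459]]
  r_p     = [-0.363, 0.2933]
Written out:
  1.1459 phi_1 - 0.363 phi_2 = -0.363
  -0.363 phi_1 + 1.1459 phi_2 = 0.2933
Solve by Cramer's rule:
  det = gamma(0)^2 - gamma(1)^2 = (1.1459)^2 - (-0.363)^2 = 1.31308681 - 0.131769 = 1.18131781
  phi_hat_1 = [gamma(1) gamma(0) - gamma(1) gamma(2)] / det = [(-0.363)(1.1459) - (-0.363)(0.2933)] / 1.18131781 = -0.3094938 / 1.18131781 = -0.262
  phi_hat_2 = [gamma(0) gamma(2) - gamma(1)^2] / det = [(1.1459)(0.2933) - (-0.363)^2] / 1.18131781 = 0.20432347 / 1.18131781 = 0.173
So phi_hat = [-0.2620, 0.1730].
Therefore phi_hat_1 = -0.2620.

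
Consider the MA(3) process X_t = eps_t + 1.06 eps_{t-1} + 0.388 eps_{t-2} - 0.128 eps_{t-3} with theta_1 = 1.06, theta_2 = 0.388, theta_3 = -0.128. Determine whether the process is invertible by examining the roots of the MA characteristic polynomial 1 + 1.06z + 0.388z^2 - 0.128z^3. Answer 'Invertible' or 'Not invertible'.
\text{Invertible}

The MA(q) characteristic polynomial is P(z) = 1 + 1.06z + 0.388z^2 - 0.128z^3.
Invertibility requires all roots to lie outside the unit circle, i.e. |z| > 1 for every root.
Degree 3: look for a simple real root z0 first, then factor out (1 - z/z0) and solve the remaining quadratic.
Testing z0 = 5: P(5) = 1 + (1.06)(5) + (0.388)(5)^2 + (-0.128)(5)^3
  = 1 + (5.3) + (9.7) + (-16) = 0.  So z_0 = 5 is a root, |z_0| = 5.
Divide out the factor (1 - 0.2 z) = (1 - z/z0) (since 1/z0 = 0.2):
  P(z) = (1 - 0.2 z)(1 + (1.26) z + (0.64) z^2)
  [check: z-coef 1.26 - (0.2) = 1.06; z^2-coef 0.64 - (0.2)(1.26) = 0.388; z^3-coef -(0.2)(0.64) = -0.128.]
Remaining roots from the quadratic factor 1 + (1.26) z + (0.64) z^2:
  Set 1 + (1.26) z + (0.64) z^2 = 0, i.e. a z^2 + b z + c = 0 with a = 0.64, b = 1.26, c = 1.
  Discriminant D = b^2 - 4ac = (1.26)^2 - 4*(0.64)*1 = 1.5876 - (2.56) = -0.9724.
  D < 0, so the roots are the complex-conjugate pair z = (-b +/- i sqrt(-D)) / (2a) = -0.9844 +/- 0.7704i.
  For a conjugate pair |z|^2 = z * conj(z) = (product of roots) = c/a = 1/(0.64) = 1.5625, so |z| = sqrt(1.5625) = 1.25 for both roots.
Moduli of all roots: 5.0000, 1.2500, 1.2500.
All moduli strictly greater than 1? Yes.
Verdict: Invertible.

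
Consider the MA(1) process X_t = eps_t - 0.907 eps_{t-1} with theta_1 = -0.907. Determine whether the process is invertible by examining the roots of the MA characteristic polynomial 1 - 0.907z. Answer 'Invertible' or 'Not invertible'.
\text{Invertible}

The MA(q) characteristic polynomial is P(z) = 1 - 0.907z.
Invertibility requires all roots to lie outside the unit circle, i.e. |z| > 1 for every root.
This is linear in z: 1 + (-0.907) z = 0  =>  z = -1/(-0.907) = 1.102536,  |z| = 1.102536.
Moduli of all roots: 1.1025.
All moduli strictly greater than 1? Yes.
Verdict: Invertible.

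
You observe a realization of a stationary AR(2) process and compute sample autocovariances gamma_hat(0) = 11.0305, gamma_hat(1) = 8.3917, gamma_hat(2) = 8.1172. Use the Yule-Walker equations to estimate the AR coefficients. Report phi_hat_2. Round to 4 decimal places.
\hat\phi_{2} = 0.3730

The Yule-Walker equations for an AR(p) process read, in matrix form,
  Gamma_p phi = r_p,   with   (Gamma_p)_{ij} = gamma(|i - j|),
                       (r_p)_i = gamma(i),   i,j = 1..p.
Substitute the sample gammas (Toeplitz matrix and right-hand side of size 2):
  Gamma_p = [[11.0305, 8.3917], [8.3917, 11.0305]]
  r_p     = [8.3917, 8.1172]
Written out:
  11.0305 phi_1 + 8.3917 phi_2 = 8.3917
  8.3917 phi_1 + 11.0305 phi_2 = 8.1172
Solve by Cramer's rule:
  det = gamma(0)^2 - gamma(1)^2 = (11.0305)^2 - (8.3917)^2 = 121.67193025 - 70.42062889 = 51.25130136
  phi_hat_1 = [gamma(1) gamma(0) - gamma(1) gamma(2)] / det = [(8.3917)(11.0305) - (8.3917)(8.1172)] / 51.25130136 = 24.44753961 / 51.25130136 = 0.477
  phi_hat_2 = [gamma(0) gamma(2) - gamma(1)^2] / det = [(11.0305)(8.1172) - (8.3917)^2] / 51.25130136 = 19.11614571 / 51.25130136 = 0.373
So phi_hat = [0.4770, 0.3730].
Therefore phi_hat_2 = 0.3730.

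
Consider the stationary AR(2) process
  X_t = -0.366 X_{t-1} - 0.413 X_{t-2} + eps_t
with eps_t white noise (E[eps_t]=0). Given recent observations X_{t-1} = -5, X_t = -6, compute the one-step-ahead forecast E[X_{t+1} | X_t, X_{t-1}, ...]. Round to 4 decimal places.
E[X_{t+1} \mid \mathcal F_t] = 4.2610

For an AR(p) model X_t = c + sum_i phi_i X_{t-i} + eps_t, the
one-step-ahead conditional mean is
  E[X_{t+1} | X_t, ...] = c + sum_i phi_i X_{t+1-i}.
Substitute known values:
  E[X_{t+1} | ...] = (-0.366) * (-6) + (-0.413) * (-5)
                   = 4.2610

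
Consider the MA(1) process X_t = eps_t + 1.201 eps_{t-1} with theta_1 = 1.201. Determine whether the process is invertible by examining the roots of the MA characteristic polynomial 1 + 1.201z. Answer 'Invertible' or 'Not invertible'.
\text{Not invertible}

The MA(q) characteristic polynomial is P(z) = 1 + 1.201z.
Invertibility requires all roots to lie outside the unit circle, i.e. |z| > 1 for every root.
This is linear in z: 1 + (1.201) z = 0  =>  z = -1/(1.201) = -0.832639,  |z| = 0.832639.
Moduli of all roots: 0.8326.
All moduli strictly greater than 1? No.
Verdict: Not invertible.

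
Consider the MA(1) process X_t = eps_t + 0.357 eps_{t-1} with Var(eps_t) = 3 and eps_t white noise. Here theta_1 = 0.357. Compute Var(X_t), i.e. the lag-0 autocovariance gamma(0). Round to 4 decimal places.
\gamma(0) = 3.3823

For an MA(q) process X_t = eps_t + sum_i theta_i eps_{t-i} with
Var(eps_t) = sigma^2, the variance is
  gamma(0) = sigma^2 * (1 + sum_i theta_i^2).
  sum_i theta_i^2 = (0.357)^2 = 0.127449.
  gamma(0) = 3 * (1 + 0.127449) = 3 * 1.127449 = 3.382347, which rounds to 3.3823.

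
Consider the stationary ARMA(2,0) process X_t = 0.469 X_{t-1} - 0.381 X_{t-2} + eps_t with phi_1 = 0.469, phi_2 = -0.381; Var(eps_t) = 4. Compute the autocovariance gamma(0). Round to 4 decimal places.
\gamma(0) = 5.2893

Multiply the model equation by X_{t-k} and take expectations. With theta_0 = psi_0 = 1 and psi_j the MA(infinity) weights, this gives
  gamma(k) - sum_i phi_i gamma(k-i) = c_k,
  c_k = sigma^2 * sum_{j=k..q} theta_j psi_{j-k}   (c_k = 0 for k > q),
using gamma(-m) = gamma(m).
Pure AR (q = 0): c_0 = sigma^2 = 4, c_k = 0 for k >= 1.
Equations for k = 0, 1, 2 (AR order 2, c_2 = 0):
  (E0) gamma(0) = phi_1 gamma(1) + phi_2 gamma(2) + c_0
  (E1) gamma(1) = phi_1 gamma(0) + phi_2 gamma(1) + c_1
  (E2) gamma(2) = phi_1 gamma(1) + phi_2 gamma(0)
From (E1): gamma(1) = A gamma(0) + B with
  A = phi_1 / (1 - phi_2) = 0.469 / 1.381 = 0.339609,   B = c_1 / (1 - phi_2) = 0 / 1.381 = 0.
Insert (E2) into (E0): gamma(0) (1 - phi_2^2) = phi_1 (1 + phi_2) gamma(1) + c_0.
  phi_1 (1 + phi_2) = (0.469)(0.619) = 0.290311,   1 - phi_2^2 = 0.854839.
Replace gamma(1) by A gamma(0) + B and collect gamma(0):
  gamma(0) [0.854839 - (0.290311)(0.339609)] = c_0 = 4
  gamma(0) * 0.756247 = 4
  gamma(0) = 4 / 0.756247 = 5.289279.
Therefore gamma(0) = 5.2893 (to 4 decimal places).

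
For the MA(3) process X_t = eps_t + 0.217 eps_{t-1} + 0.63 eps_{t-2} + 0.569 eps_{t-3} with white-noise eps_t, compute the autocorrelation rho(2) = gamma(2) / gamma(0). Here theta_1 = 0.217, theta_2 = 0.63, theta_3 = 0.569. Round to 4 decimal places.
\rho(2) = 0.4262

For an MA(q) process with theta_0 = 1, the autocovariance is
  gamma(k) = sigma^2 * sum_{i=0..q-k} theta_i * theta_{i+k},
and rho(k) = gamma(k) / gamma(0). Sigma^2 cancels.
  numerator   = (1)*(0.63) + (0.217)*(0.569) = 0.753473.
  denominator = (1)^2 + (0.217)^2 + (0.63)^2 + (0.569)^2 = 1.76775.
  rho(2) = 0.753473 / 1.76775 = 0.4262.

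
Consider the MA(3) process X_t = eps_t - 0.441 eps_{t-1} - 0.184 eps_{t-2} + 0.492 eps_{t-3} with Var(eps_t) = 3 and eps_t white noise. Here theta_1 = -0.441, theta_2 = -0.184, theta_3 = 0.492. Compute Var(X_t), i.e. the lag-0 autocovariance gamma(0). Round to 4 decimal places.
\gamma(0) = 4.4112

For an MA(q) process X_t = eps_t + sum_i theta_i eps_{t-i} with
Var(eps_t) = sigma^2, the variance is
  gamma(0) = sigma^2 * (1 + sum_i theta_i^2).
  sum_i theta_i^2 = (-0.441)^2 + (-0.184)^2 + (0.492)^2 = 0.194481 + 0.033856 + 0.242064 = 0.470401.
  gamma(0) = 3 * (1 + 0.470401) = 3 * 1.470401 = 4.411203, which rounds to 4.4112.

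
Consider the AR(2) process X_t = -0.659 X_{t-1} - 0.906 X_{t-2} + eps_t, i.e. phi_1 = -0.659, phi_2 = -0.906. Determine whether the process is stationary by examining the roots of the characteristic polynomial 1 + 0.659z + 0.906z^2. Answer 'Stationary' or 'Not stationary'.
\text{Stationary}

The AR(p) characteristic polynomial is P(z) = 1 + 0.659z + 0.906z^2.
Stationarity requires all roots to lie outside the unit circle, i.e. |z| > 1 for every root.
Set 1 + (0.659) z + (0.906) z^2 = 0, i.e. a z^2 + b z + c = 0 with a = 0.906, b = 0.659, c = 1.
Discriminant D = b^2 - 4ac = (0.659)^2 - 4*(0.906)*1 = 0.434281 - (3.624) = -3.189719.
D < 0, so the roots are the complex-conjugate pair z = (-b +/- i sqrt(-D)) / (2a) = -0.3637 +/- 0.9856i.
For a conjugate pair |z|^2 = z * conj(z) = (product of roots) = c/a = 1/(0.906) = 1.103753, so |z| = sqrt(1.103753) = 1.0506 for both roots.
Moduli of all roots: 1.0506, 1.0506.
All moduli strictly greater than 1? Yes.
Verdict: Stationary.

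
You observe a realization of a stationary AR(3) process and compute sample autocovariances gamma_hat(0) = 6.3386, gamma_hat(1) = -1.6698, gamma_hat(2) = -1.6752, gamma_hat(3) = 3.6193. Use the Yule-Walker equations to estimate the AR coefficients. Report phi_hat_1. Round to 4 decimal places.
\hat\phi_{1} = -0.1890

The Yule-Walker equations for an AR(p) process read, in matrix form,
  Gamma_p phi = r_p,   with   (Gamma_p)_{ij} = gamma(|i - j|),
                       (r_p)_i = gamma(i),   i,j = 1..p.
Substitute the sample gammas (Toeplitz matrix and right-hand side of size 3):
  Gamma_p = [[6.3386, -1.6698, -1.6752], [-1.6698, 6.3386, -1.6698], [-1.6752, -1.6698, 6.3386]]
  r_p     = [-1.6698, -1.6752, 3.6193]
Written out (R1..R3):
  (R1) 6.3386 phi_1 - 1.6698 phi_2 - 1.6752 phi_3 = -1.6698
  (R2) -1.6698 phi_1 + 6.3386 phi_2 - 1.6698 phi_3 = -1.6752
  (R3) -1.6752 phi_1 - 1.6698 phi_2 + 6.3386 phi_3 = 3.6193
Gaussian elimination:
  R2 <- R2 - (-1.6698/6.3386) R1 = R2 - (-0.263434) R1:  5.898719 phi_2 - 2.111104 phi_3 = -2.115081
  R3 <- R3 - (-1.6752/6.3386) R1 = R3 - (-0.264285) R1:  -2.111104 phi_2 + 5.895869 phi_3 = 3.177996
  R3 <- R3 - (-2.111104/5.898719) R2 = R3 - (-0.357892) R2:  5.140322 phi_3 = 2.421025
Back-substitution:
  phi_hat_3 = 2.421025 / 5.140322 = 0.470987
  phi_hat_2 = (-2.115081 - (-2.111104)(0.470987)) / 5.898719 = -0.190004
  phi_hat_1 = (-1.6698 - (-1.6698)(-0.190004) - (-1.6752)(0.470987)) / 6.3386 = -0.189012
So phi_hat = [-0.1890, -0.1900, 0.4710].
Therefore phi_hat_1 = -0.1890.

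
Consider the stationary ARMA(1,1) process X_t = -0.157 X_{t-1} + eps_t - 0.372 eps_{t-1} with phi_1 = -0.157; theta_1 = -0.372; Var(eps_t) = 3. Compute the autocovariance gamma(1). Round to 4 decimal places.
\gamma(1) = -1.7221

Multiply the model equation by X_{t-k} and take expectations. With theta_0 = psi_0 = 1 and psi_j the MA(infinity) weights, this gives
  gamma(k) - sum_i phi_i gamma(k-i) = c_k,
  c_k = sigma^2 * sum_{j=k..q} theta_j psi_{j-k}   (c_k = 0 for k > q),
using gamma(-m) = gamma(m).
psi-weights needed (psi_j = theta_j + sum_i phi_i psi_{j-i}):
  psi_1 = theta_1 + phi_1 = -0.372 + (-0.157) = -0.529
Right-hand sides:
  c_0 = sigma^2 (1 + theta_1 psi_1) = 3 * (1 + (-0.372)(-0.529)) = 3 * 1.196788 = 3.590364
  c_1 = sigma^2 theta_1 = 3 * (-0.372) = -1.116
  c_2 = 0
Equations for k = 0 and k = 1 (AR order 1):
  gamma(0) = phi_1 gamma(1) + c_0
  gamma(1) = phi_1 gamma(0) + c_1
Substituting the second into the first: gamma(0) (1 - phi_1^2) = c_0 + phi_1 c_1, so
  gamma(0) = (c_0 + phi_1 c_1) / (1 - phi_1^2) = (3.590364 + (-0.157)(-1.116)) / (1 - (-0.157)^2) = 3.765576 / 0.975351 = 3.860739.
  gamma(1) = phi_1 gamma(0) + c_1 = (-0.157)(3.860739) + (-1.116) = -1.722136.
Therefore gamma(1) = -1.7221 (to 4 decimal places).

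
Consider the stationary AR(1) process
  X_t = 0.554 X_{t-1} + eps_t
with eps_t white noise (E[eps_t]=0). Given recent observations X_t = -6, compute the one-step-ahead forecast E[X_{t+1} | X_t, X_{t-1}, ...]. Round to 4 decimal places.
E[X_{t+1} \mid \mathcal F_t] = -3.3240

For an AR(p) model X_t = c + sum_i phi_i X_{t-i} + eps_t, the
one-step-ahead conditional mean is
  E[X_{t+1} | X_t, ...] = c + sum_i phi_i X_{t+1-i}.
Substitute known values:
  E[X_{t+1} | ...] = (0.554) * (-6)
                   = -3.3240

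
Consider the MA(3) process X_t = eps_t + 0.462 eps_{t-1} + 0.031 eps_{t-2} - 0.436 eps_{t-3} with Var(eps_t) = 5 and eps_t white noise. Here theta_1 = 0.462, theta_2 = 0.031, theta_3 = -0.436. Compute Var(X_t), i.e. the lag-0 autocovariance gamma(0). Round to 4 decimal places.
\gamma(0) = 7.0225

For an MA(q) process X_t = eps_t + sum_i theta_i eps_{t-i} with
Var(eps_t) = sigma^2, the variance is
  gamma(0) = sigma^2 * (1 + sum_i theta_i^2).
  sum_i theta_i^2 = (0.462)^2 + (0.031)^2 + (-0.436)^2 = 0.213444 + 0.000961 + 0.190096 = 0.404501.
  gamma(0) = 5 * (1 + 0.404501) = 5 * 1.404501 = 7.022505, which rounds to 7.0225.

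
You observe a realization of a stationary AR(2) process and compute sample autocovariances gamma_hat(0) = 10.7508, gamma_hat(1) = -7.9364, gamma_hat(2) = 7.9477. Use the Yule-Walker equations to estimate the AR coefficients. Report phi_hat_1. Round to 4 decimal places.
\hat\phi_{1} = -0.4230

The Yule-Walker equations for an AR(p) process read, in matrix form,
  Gamma_p phi = r_p,   with   (Gamma_p)_{ij} = gamma(|i - j|),
                       (r_p)_i = gamma(i),   i,j = 1..p.
Substitute the sample gammas (Toeplitz matrix and right-hand side of size 2):
  Gamma_p = [[10.7508, -7.9364], [-7.9364, 10.7508]]
  r_p     = [-7.9364, 7.9477]
Written out:
  10.7508 phi_1 - 7.9364 phi_2 = -7.9364
  -7.9364 phi_1 + 10.7508 phi_2 = 7.9477
Solve by Cramer's rule:
  det = gamma(0)^2 - gamma(1)^2 = (10.7508)^2 - (-7.9364)^2 = 115.57970064 - 62.98644496 = 52.59325568
  phi_hat_1 = [gamma(1) gamma(0) - gamma(1) gamma(2)] / det = [(-7.9364)(10.7508) - (-7.9364)(7.9477)] / 52.59325568 = -22.24652284 / 52.59325568 = -0.423
  phi_hat_2 = [gamma(0) gamma(2) - gamma(1)^2] / det = [(10.7508)(7.9477) - (-7.9364)^2] / 52.59325568 = 22.4576882 / 52.59325568 = 0.427
So phi_hat = [-0.4230, 0.4270].
Therefore phi_hat_1 = -0.4230.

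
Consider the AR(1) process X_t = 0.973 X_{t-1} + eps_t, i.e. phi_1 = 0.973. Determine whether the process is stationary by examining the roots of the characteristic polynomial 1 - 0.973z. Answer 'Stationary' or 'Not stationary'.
\text{Stationary}

The AR(p) characteristic polynomial is P(z) = 1 - 0.973z.
Stationarity requires all roots to lie outside the unit circle, i.e. |z| > 1 for every root.
This is linear in z: 1 + (-0.973) z = 0  =>  z = -1/(-0.973) = 1.027749,  |z| = 1.027749.
Moduli of all roots: 1.0277.
All moduli strictly greater than 1? Yes.
Verdict: Stationary.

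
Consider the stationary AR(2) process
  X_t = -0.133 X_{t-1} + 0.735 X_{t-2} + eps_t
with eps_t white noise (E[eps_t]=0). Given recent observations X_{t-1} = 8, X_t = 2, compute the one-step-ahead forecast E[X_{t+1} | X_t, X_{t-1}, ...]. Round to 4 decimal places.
E[X_{t+1} \mid \mathcal F_t] = 5.6140

For an AR(p) model X_t = c + sum_i phi_i X_{t-i} + eps_t, the
one-step-ahead conditional mean is
  E[X_{t+1} | X_t, ...] = c + sum_i phi_i X_{t+1-i}.
Substitute known values:
  E[X_{t+1} | ...] = (-0.133) * (2) + (0.735) * (8)
                   = 5.6140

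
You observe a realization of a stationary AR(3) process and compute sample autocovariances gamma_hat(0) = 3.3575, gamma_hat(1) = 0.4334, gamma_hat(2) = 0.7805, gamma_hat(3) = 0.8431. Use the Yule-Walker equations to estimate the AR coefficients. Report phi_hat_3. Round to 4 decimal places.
\hat\phi_{3} = 0.2130

The Yule-Walker equations for an AR(p) process read, in matrix form,
  Gamma_p phi = r_p,   with   (Gamma_p)_{ij} = gamma(|i - j|),
                       (r_p)_i = gamma(i),   i,j = 1..p.
Substitute the sample gammas (Toeplitz matrix and right-hand side of size 3):
  Gamma_p = [[3.3575, 0.4334, 0.7805], [0.4334, 3.3575, 0.4334], [0.7805, 0.4334, 3.3575]]
  r_p     = [0.4334, 0.7805, 0.8431]
Written out (R1..R3):
  (R1) 3.3575 phi_1 + 0.4334 phi_2 + 0.7805 phi_3 = 0.4334
  (R2) 0.4334 phi_1 + 3.3575 phi_2 + 0.4334 phi_3 = 0.7805
  (R3) 0.7805 phi_1 + 0.4334 phi_2 + 3.3575 phi_3 = 0.8431
Gaussian elimination:
  R2 <- R2 - (0.4334/3.3575) R1 = R2 - (0.129084) R1:  3.301555 phi_2 + 0.33265 phi_3 = 0.724555
  R3 <- R3 - (0.7805/3.3575) R1 = R3 - (0.232465) R1:  0.33265 phi_2 + 3.176061 phi_3 = 0.74235
  R3 <- R3 - (0.33265/3.301555) R2 = R3 - (0.100756) R2:  3.142545 phi_3 = 0.669347
Back-substitution:
  phi_hat_3 = 0.669347 / 3.142545 = 0.212995
  phi_hat_2 = (0.724555 - (0.33265)(0.212995)) / 3.301555 = 0.197998
  phi_hat_1 = (0.4334 - (0.4334)(0.197998) - (0.7805)(0.212995)) / 3.3575 = 0.054012
So phi_hat = [0.0540, 0.1980, 0.2130].
Therefore phi_hat_3 = 0.2130.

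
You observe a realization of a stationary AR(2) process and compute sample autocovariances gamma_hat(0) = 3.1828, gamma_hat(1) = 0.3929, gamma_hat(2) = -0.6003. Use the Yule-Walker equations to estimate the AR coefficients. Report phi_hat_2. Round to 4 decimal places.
\hat\phi_{2} = -0.2070

The Yule-Walker equations for an AR(p) process read, in matrix form,
  Gamma_p phi = r_p,   with   (Gamma_p)_{ij} = gamma(|i - j|),
                       (r_p)_i = gamma(i),   i,j = 1..p.
Substitute the sample gammas (Toeplitz matrix and right-hand side of size 2):
  Gamma_p = [[3.1828, 0.3929], [0.3929, 3.1828]]
  r_p     = [0.3929, -0.6003]
Written out:
  3.1828 phi_1 + 0.3929 phi_2 = 0.3929
  0.3929 phi_1 + 3.1828 phi_2 = -0.6003
Solve by Cramer's rule:
  det = gamma(0)^2 - gamma(1)^2 = (3.1828)^2 - (0.3929)^2 = 10.13021584 - 0.15437041 = 9.97584543
  phi_hat_1 = [gamma(1) gamma(0) - gamma(1) gamma(2)] / det = [(0.3929)(3.1828) - (0.3929)(-0.6003)] / 9.97584543 = 1.48637999 / 9.97584543 = 0.149
  phi_hat_2 = [gamma(0) gamma(2) - gamma(1)^2] / det = [(3.1828)(-0.6003) - (0.3929)^2] / 9.97584543 = -2.06500525 / 9.97584543 = -0.207
So phi_hat = [0.1490, -0.2070].
Therefore phi_hat_2 = -0.2070.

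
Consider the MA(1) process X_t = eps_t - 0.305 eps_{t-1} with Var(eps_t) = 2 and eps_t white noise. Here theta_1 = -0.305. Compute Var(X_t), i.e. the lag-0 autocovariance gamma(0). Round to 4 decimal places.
\gamma(0) = 2.1861

For an MA(q) process X_t = eps_t + sum_i theta_i eps_{t-i} with
Var(eps_t) = sigma^2, the variance is
  gamma(0) = sigma^2 * (1 + sum_i theta_i^2).
  sum_i theta_i^2 = (-0.305)^2 = 0.093025.
  gamma(0) = 2 * (1 + 0.093025) = 2 * 1.093025 = 2.18605, which rounds to 2.1861.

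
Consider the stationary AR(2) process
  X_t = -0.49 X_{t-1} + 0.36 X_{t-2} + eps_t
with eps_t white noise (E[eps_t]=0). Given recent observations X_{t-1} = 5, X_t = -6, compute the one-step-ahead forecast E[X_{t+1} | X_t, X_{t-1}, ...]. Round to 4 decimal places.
E[X_{t+1} \mid \mathcal F_t] = 4.7400

For an AR(p) model X_t = c + sum_i phi_i X_{t-i} + eps_t, the
one-step-ahead conditional mean is
  E[X_{t+1} | X_t, ...] = c + sum_i phi_i X_{t+1-i}.
Substitute known values:
  E[X_{t+1} | ...] = (-0.49) * (-6) + (0.36) * (5)
                   = 4.7400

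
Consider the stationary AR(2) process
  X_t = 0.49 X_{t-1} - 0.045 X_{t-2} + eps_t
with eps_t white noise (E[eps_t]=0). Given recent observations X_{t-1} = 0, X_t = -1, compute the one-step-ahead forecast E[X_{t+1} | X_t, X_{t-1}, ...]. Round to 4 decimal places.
E[X_{t+1} \mid \mathcal F_t] = -0.4900

For an AR(p) model X_t = c + sum_i phi_i X_{t-i} + eps_t, the
one-step-ahead conditional mean is
  E[X_{t+1} | X_t, ...] = c + sum_i phi_i X_{t+1-i}.
Substitute known values:
  E[X_{t+1} | ...] = (0.49) * (-1) + (-0.045) * (0)
                   = -0.4900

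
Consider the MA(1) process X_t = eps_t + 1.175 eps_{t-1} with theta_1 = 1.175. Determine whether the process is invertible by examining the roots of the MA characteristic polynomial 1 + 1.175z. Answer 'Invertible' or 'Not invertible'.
\text{Not invertible}

The MA(q) characteristic polynomial is P(z) = 1 + 1.175z.
Invertibility requires all roots to lie outside the unit circle, i.e. |z| > 1 for every root.
This is linear in z: 1 + (1.175) z = 0  =>  z = -1/(1.175) = -0.851064,  |z| = 0.851064.
Moduli of all roots: 0.8511.
All moduli strictly greater than 1? No.
Verdict: Not invertible.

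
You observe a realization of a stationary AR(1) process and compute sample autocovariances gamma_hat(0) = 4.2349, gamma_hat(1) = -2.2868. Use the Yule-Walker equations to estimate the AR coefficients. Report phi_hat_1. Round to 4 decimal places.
\hat\phi_{1} = -0.5400

The Yule-Walker equations for an AR(p) process read, in matrix form,
  Gamma_p phi = r_p,   with   (Gamma_p)_{ij} = gamma(|i - j|),
                       (r_p)_i = gamma(i),   i,j = 1..p.
Substitute the sample gammas (Toeplitz matrix and right-hand side of size 1):
  Gamma_p = [[4.2349]]
  r_p     = [-2.2868]
With p = 1 this is the single equation gamma(0) phi_1 = gamma(1):
  phi_hat_1 = gamma(1) / gamma(0) = -2.2868 / 4.2349 = -0.5400.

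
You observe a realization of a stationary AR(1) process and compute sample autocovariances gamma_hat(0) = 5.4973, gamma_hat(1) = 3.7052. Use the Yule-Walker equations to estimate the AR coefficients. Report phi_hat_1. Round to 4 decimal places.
\hat\phi_{1} = 0.6740

The Yule-Walker equations for an AR(p) process read, in matrix form,
  Gamma_p phi = r_p,   with   (Gamma_p)_{ij} = gamma(|i - j|),
                       (r_p)_i = gamma(i),   i,j = 1..p.
Substitute the sample gammas (Toeplitz matrix and right-hand side of size 1):
  Gamma_p = [[5.4973]]
  r_p     = [3.7052]
With p = 1 this is the single equation gamma(0) phi_1 = gamma(1):
  phi_hat_1 = gamma(1) / gamma(0) = 3.7052 / 5.4973 = 0.6740.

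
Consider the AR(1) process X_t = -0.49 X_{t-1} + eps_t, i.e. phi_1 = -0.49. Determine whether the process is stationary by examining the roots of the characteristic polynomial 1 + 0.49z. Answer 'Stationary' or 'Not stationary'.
\text{Stationary}

The AR(p) characteristic polynomial is P(z) = 1 + 0.49z.
Stationarity requires all roots to lie outside the unit circle, i.e. |z| > 1 for every root.
This is linear in z: 1 + (0.49) z = 0  =>  z = -1/(0.49) = -2.040816,  |z| = 2.040816.
Moduli of all roots: 2.0408.
All moduli strictly greater than 1? Yes.
Verdict: Stationary.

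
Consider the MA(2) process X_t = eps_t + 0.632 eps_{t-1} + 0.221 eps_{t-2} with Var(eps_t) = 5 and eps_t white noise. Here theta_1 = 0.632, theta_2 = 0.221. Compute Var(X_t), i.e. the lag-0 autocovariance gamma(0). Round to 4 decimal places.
\gamma(0) = 7.2413

For an MA(q) process X_t = eps_t + sum_i theta_i eps_{t-i} with
Var(eps_t) = sigma^2, the variance is
  gamma(0) = sigma^2 * (1 + sum_i theta_i^2).
  sum_i theta_i^2 = (0.632)^2 + (0.221)^2 = 0.399424 + 0.048841 = 0.448265.
  gamma(0) = 5 * (1 + 0.448265) = 5 * 1.448265 = 7.241325, which rounds to 7.2413.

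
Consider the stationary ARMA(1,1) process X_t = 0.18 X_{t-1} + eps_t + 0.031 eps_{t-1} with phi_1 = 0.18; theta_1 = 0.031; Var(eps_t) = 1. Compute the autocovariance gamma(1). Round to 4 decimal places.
\gamma(1) = 0.2193

Multiply the model equation by X_{t-k} and take expectations. With theta_0 = psi_0 = 1 and psi_j the MA(infinity) weights, this gives
  gamma(k) - sum_i phi_i gamma(k-i) = c_k,
  c_k = sigma^2 * sum_{j=k..q} theta_j psi_{j-k}   (c_k = 0 for k > q),
using gamma(-m) = gamma(m).
psi-weights needed (psi_j = theta_j + sum_i phi_i psi_{j-i}):
  psi_1 = theta_1 + phi_1 = 0.031 + (0.18) = 0.211
Right-hand sides:
  c_0 = sigma^2 (1 + theta_1 psi_1) = 1 * (1 + (0.031)(0.211)) = 1 * 1.006541 = 1.006541
  c_1 = sigma^2 theta_1 = 1 * (0.031) = 0.031
  c_2 = 0
Equations for k = 0 and k = 1 (AR order 1):
  gamma(0) = phi_1 gamma(1) + c_0
  gamma(1) = phi_1 gamma(0) + c_1
Substituting the second into the first: gamma(0) (1 - phi_1^2) = c_0 + phi_1 c_1, so
  gamma(0) = (c_0 + phi_1 c_1) / (1 - phi_1^2) = (1.006541 + (0.18)(0.031)) / (1 - (0.18)^2) = 1.012121 / 0.9676 = 1.046012.
  gamma(1) = phi_1 gamma(0) + c_1 = (0.18)(1.046012) + (0.031) = 0.219282.
Therefore gamma(1) = 0.2193 (to 4 decimal places).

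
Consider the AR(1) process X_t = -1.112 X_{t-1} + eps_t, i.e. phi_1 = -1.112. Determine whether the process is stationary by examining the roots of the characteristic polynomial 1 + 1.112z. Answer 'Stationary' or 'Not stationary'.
\text{Not stationary}

The AR(p) characteristic polynomial is P(z) = 1 + 1.112z.
Stationarity requires all roots to lie outside the unit circle, i.e. |z| > 1 for every root.
This is linear in z: 1 + (1.112) z = 0  =>  z = -1/(1.112) = -0.899281,  |z| = 0.899281.
Moduli of all roots: 0.8993.
All moduli strictly greater than 1? No.
Verdict: Not stationary.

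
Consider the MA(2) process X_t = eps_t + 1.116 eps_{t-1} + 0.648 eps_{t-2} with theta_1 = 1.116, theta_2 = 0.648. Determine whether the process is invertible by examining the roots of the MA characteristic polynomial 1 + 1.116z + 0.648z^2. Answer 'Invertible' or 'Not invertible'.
\text{Invertible}

The MA(q) characteristic polynomial is P(z) = 1 + 1.116z + 0.648z^2.
Invertibility requires all roots to lie outside the unit circle, i.e. |z| > 1 for every root.
Set 1 + (1.116) z + (0.648) z^2 = 0, i.e. a z^2 + b z + c = 0 with a = 0.648, b = 1.116, c = 1.
Discriminant D = b^2 - 4ac = (1.116)^2 - 4*(0.648)*1 = 1.245456 - (2.592) = -1.346544.
D < 0, so the roots are the complex-conjugate pair z = (-b +/- i sqrt(-D)) / (2a) = -0.8611 +/- 0.8954i.
For a conjugate pair |z|^2 = z * conj(z) = (product of roots) = c/a = 1/(0.648) = 1.54321, so |z| = sqrt(1.54321) = 1.2423 for both roots.
Moduli of all roots: 1.2423, 1.2423.
All moduli strictly greater than 1? Yes.
Verdict: Invertible.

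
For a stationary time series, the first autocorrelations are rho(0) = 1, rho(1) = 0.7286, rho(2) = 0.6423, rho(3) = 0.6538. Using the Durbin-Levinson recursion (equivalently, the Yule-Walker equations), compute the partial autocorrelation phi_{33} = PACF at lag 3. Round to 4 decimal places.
\phi_{33} = 0.2799

The PACF at lag k is phi_{kk}, the last component of the solution
to the Yule-Walker system G_k phi = r_k where
  (G_k)_{ij} = rho(|i - j|), (r_k)_i = rho(i), i,j = 1..k.
Equivalently, Durbin-Levinson gives phi_{kk} iteratively:
  phi_{11} = rho(1)
  phi_{kk} = [rho(k) - sum_{j=1..k-1} phi_{k-1,j} rho(k-j)]
            / [1 - sum_{j=1..k-1} phi_{k-1,j} rho(j)],
  phi_{k,j} = phi_{k-1,j} - phi_{kk} phi_{k-1,k-j},  j = 1..k-1.
Step k = 1:
  phi_11 = rho(1) = 0.7286.
Step k = 2:
  phi_22 = [rho(2) - phi_11 rho(1)] / [1 - phi_11 rho(1)] = [0.6423 - (0.7286)(0.7286)] / [1 - (0.7286)(0.7286)]
         = 0.11144204 / 0.46914204 = 0.237544.
  Update: phi_21 = phi_11 - phi_22 phi_11 = 0.7286 - (0.237544)(0.7286) = 0.555525.
Step k = 3:
  phi_33 = [rho(3) - phi_21 rho(2) - phi_22 rho(1)] / [1 - phi_21 rho(1) - phi_22 rho(2)]
    numerator   = 0.6538 - (0.555525)(0.6423) - (0.237544)(0.7286) = 0.12391136
    denominator = 1 - (0.555525)(0.7286) - (0.237544)(0.6423) = 0.44266961
  phi_33 = 0.12391136 / 0.44266961 = 0.2799.
Therefore phi_{33} = 0.2799.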